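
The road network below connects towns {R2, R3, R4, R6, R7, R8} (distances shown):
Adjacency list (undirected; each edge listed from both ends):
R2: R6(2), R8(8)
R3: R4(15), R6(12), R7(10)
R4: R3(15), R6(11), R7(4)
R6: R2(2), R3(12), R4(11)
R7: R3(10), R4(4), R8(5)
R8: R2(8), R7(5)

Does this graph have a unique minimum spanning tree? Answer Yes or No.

Sort edges by weight, then run Kruskal:
R2—R6 (2): add. Components now {R4} {R2,R6} {R8} {R7} {R3}
R4—R7 (4): add. Components now {R4,R7} {R2,R6} {R8} {R3}
R7—R8 (5): add. Components now {R4,R7,R8} {R2,R6} {R3}
R2—R8 (8): add. Components now {R2,R4,R6,R7,R8} {R3}
R3—R7 (10): add. Components now {R2,R3,R4,R6,R7,R8}
Every non-tree edge has weight strictly greater than the heaviest edge on the tree path between its endpoints, so the MST is unique.

Yes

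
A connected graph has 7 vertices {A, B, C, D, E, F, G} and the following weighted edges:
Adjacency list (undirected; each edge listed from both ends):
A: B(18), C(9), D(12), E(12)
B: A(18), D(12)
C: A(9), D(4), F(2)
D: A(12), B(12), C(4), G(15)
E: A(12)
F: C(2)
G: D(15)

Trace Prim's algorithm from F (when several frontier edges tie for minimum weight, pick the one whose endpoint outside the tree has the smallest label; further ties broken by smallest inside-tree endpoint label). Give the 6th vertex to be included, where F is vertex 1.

Grow the tree from F using Prim:
Step 1: frontier [C—F 2] → take C—F (2); add C.
Step 2: frontier [C—D 4, A—C 9] → take C—D (4); add D.
Step 3: frontier [A—C 9, A—D 12, B—D 12, D—G 15] → take A—C (9); add A.
Step 4: frontier [A—E 12, A—B 18, B—D 12, D—G 15] → take B—D (12); add B.
Step 5: frontier [A—E 12, D—G 15] → take A—E (12); add E.
Step 6: frontier [D—G 15] → take D—G (15); add G.
Vertex order: F, C, D, A, B, E, G. The 6th vertex is E.

E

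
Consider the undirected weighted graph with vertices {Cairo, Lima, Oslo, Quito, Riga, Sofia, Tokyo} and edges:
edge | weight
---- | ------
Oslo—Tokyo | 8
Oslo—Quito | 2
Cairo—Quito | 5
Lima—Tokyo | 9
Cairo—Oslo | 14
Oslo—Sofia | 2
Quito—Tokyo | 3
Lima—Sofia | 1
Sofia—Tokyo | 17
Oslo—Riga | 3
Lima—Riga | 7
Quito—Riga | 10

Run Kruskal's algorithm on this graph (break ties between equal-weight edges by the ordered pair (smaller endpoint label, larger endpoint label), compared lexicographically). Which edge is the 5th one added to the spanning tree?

Quito-Tokyo

Kruskal's algorithm — process edges by increasing weight (ties by edge label):
Lima—Sofia (1): add — endpoints in different components.
Oslo—Quito (2): add — endpoints in different components.
Oslo—Sofia (2): add — endpoints in different components.
Oslo—Riga (3): add — endpoints in different components.
Quito—Tokyo (3): add — endpoints in different components.
Cairo—Quito (5): add — endpoints in different components.
The 5th edge added is Quito—Tokyo.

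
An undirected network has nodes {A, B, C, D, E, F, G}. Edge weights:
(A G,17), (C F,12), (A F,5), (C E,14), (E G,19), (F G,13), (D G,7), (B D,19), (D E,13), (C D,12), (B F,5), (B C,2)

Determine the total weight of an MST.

Prim's algorithm from E:
Step 1: cheapest edge leaving the tree is D E (13); add D.
Step 2: cheapest edge leaving the tree is D G (7); add G.
Step 3: cheapest edge leaving the tree is C D (12); add C.
Step 4: cheapest edge leaving the tree is B C (2); add B.
Step 5: cheapest edge leaving the tree is B F (5); add F.
Step 6: cheapest edge leaving the tree is A F (5); add A.
MST edges: D E, D G, C D, B C, B F, A F; total weight 13+7+12+2+5+5 = 44.

44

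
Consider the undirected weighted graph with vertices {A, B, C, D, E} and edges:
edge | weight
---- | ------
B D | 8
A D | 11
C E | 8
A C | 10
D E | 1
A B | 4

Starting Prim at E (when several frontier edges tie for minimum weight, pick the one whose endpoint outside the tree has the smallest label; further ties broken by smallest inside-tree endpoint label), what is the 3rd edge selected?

A-B

Grow the tree from E using Prim:
Step 1: frontier [D E 1, C E 8] → take D E (1); add D.
Step 2: frontier [B D 8, A D 11, C E 8] → take B D (8); add B.
Step 3: frontier [A B 4, A D 11, C E 8] → take A B (4); add A.
Step 4: frontier [A C 10, C E 8] → take C E (8); add C.
The 3rd edge added is A B.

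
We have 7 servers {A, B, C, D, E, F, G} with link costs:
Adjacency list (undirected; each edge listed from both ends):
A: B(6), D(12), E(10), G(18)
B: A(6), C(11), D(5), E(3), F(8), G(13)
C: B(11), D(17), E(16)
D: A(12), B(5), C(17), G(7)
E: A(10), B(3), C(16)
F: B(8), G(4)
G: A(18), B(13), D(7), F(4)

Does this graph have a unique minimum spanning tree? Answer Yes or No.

Yes

Kruskal: consider edges lightest-first.
B E (3): add — endpoints in different components.
F G (4): add — endpoints in different components.
B D (5): add — endpoints in different components.
A B (6): add — endpoints in different components.
D G (7): add — endpoints in different components.
B F (8): skip — B and F already connected.
A E (10): skip — A and E already connected.
B C (11): add — endpoints in different components.
Every non-tree edge has weight strictly greater than the heaviest edge on the tree path between its endpoints, so the MST is unique.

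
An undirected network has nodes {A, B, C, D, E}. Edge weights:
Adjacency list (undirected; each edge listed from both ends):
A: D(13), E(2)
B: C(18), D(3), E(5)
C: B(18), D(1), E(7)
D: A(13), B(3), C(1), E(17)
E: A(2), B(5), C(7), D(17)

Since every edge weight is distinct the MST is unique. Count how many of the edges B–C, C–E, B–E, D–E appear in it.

1

Kruskal: consider edges lightest-first.
C–D (1): add. Components now {A} {B} {C,D} {E}
A–E (2): add. Components now {A,E} {B} {C,D}
B–D (3): add. Components now {A,E} {B,C,D}
B–E (5): add. Components now {A,B,C,D,E}
MST edge set: {C–D, A–E, B–D, B–E}.
Of the listed edges, {B–E} are in the MST → 1.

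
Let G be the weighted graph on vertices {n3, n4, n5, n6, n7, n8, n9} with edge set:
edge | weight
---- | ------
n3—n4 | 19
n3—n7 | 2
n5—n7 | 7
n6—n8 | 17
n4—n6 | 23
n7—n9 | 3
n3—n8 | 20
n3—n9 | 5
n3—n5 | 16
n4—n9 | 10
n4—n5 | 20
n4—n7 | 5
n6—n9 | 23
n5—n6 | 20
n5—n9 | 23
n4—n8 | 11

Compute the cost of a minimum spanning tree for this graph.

45

Kruskal's algorithm — process edges by increasing weight (ties by edge label):
n3—n7 (2): add. Components now {n8} {n9} {n4} {n5} {n3,n7} {n6}
n7—n9 (3): add. Components now {n8} {n3,n7,n9} {n4} {n5} {n6}
n3—n9 (5): skip — n9 and n3 already connected.
n4—n7 (5): add. Components now {n8} {n3,n4,n7,n9} {n5} {n6}
n5—n7 (7): add. Components now {n8} {n3,n4,n5,n7,n9} {n6}
n4—n9 (10): skip — n9 and n4 already connected.
n4—n8 (11): add. Components now {n3,n4,n5,n7,n8,n9} {n6}
n3—n5 (16): skip — n5 and n3 already connected.
n6—n8 (17): add. Components now {n3,n4,n5,n6,n7,n8,n9}
MST edges: n3—n7, n7—n9, n4—n7, n5—n7, n4—n8, n6—n8; total weight 2+3+5+7+11+17 = 45.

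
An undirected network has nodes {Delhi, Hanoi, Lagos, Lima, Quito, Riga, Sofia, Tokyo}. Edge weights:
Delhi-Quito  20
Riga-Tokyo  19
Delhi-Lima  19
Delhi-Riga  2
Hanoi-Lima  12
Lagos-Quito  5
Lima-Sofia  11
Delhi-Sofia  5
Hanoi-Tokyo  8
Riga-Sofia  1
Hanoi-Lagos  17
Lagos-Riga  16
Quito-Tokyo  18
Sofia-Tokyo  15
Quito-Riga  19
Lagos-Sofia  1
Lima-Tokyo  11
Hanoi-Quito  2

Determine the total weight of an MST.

Kruskal's algorithm — process edges by increasing weight (ties by edge label):
Lagos-Sofia (1): add — endpoints in different components.
Riga-Sofia (1): add — endpoints in different components.
Delhi-Riga (2): add — endpoints in different components.
Hanoi-Quito (2): add — endpoints in different components.
Delhi-Sofia (5): skip — Delhi and Sofia already connected.
Lagos-Quito (5): add — endpoints in different components.
Hanoi-Tokyo (8): add — endpoints in different components.
Lima-Sofia (11): add — endpoints in different components.
MST edges: Lagos-Sofia, Riga-Sofia, Delhi-Riga, Hanoi-Quito, Lagos-Quito, Hanoi-Tokyo, Lima-Sofia; total weight 1+1+2+2+5+8+11 = 30.

30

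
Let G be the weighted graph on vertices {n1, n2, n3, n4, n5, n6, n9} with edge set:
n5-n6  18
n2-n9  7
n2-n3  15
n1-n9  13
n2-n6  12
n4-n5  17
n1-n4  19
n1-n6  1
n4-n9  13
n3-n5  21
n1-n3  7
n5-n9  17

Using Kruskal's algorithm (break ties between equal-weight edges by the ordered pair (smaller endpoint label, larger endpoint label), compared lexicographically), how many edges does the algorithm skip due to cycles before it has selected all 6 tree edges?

2

Sort edges by weight, then run Kruskal:
n1-n6 (1): add — endpoints in different components.
n1-n3 (7): add — endpoints in different components.
n2-n9 (7): add — endpoints in different components.
n2-n6 (12): add — endpoints in different components.
n1-n9 (13): skip — n1 and n9 already connected.
n4-n9 (13): add — endpoints in different components.
n2-n3 (15): skip — n2 and n3 already connected.
n4-n5 (17): add — endpoints in different components.
Edges rejected before the tree was complete: 2.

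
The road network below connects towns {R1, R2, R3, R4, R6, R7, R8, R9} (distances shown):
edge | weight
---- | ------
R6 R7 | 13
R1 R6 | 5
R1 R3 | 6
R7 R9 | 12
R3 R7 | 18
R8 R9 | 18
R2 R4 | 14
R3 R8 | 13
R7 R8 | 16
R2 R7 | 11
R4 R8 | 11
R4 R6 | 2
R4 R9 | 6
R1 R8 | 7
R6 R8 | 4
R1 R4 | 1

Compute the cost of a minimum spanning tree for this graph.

42

Kruskal: consider edges lightest-first.
R1 R4 (1): add — endpoints in different components.
R4 R6 (2): add — endpoints in different components.
R6 R8 (4): add — endpoints in different components.
R1 R6 (5): skip — R6 and R1 already connected.
R1 R3 (6): add — endpoints in different components.
R4 R9 (6): add — endpoints in different components.
R1 R8 (7): skip — R8 and R1 already connected.
R2 R7 (11): add — endpoints in different components.
R4 R8 (11): skip — R4 and R8 already connected.
R7 R9 (12): add — endpoints in different components.
MST edges: R1 R4, R4 R6, R6 R8, R1 R3, R4 R9, R2 R7, R7 R9; total weight 1+2+4+6+6+11+12 = 42.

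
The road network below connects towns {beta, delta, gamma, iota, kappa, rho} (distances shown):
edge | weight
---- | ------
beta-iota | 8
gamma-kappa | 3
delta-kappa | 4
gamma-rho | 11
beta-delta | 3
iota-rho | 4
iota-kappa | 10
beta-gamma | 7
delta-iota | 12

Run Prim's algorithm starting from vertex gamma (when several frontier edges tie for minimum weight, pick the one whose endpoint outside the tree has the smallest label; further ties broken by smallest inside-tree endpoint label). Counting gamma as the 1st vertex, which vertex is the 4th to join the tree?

Prim's algorithm from gamma:
Step 1: frontier [gamma-kappa 3, beta-gamma 7, gamma-rho 11] → take gamma-kappa (3); add kappa.
Step 2: frontier [beta-gamma 7, gamma-rho 11, delta-kappa 4, iota-kappa 10] → take delta-kappa (4); add delta.
Step 3: frontier [beta-delta 3, delta-iota 12, beta-gamma 7, gamma-rho 11, iota-kappa 10] → take beta-delta (3); add beta.
Step 4: frontier [beta-iota 8, delta-iota 12, gamma-rho 11, iota-kappa 10] → take beta-iota (8); add iota.
Step 5: frontier [gamma-rho 11, iota-rho 4] → take iota-rho (4); add rho.
Vertex order: gamma, kappa, delta, beta, iota, rho. The 4th vertex is beta.

beta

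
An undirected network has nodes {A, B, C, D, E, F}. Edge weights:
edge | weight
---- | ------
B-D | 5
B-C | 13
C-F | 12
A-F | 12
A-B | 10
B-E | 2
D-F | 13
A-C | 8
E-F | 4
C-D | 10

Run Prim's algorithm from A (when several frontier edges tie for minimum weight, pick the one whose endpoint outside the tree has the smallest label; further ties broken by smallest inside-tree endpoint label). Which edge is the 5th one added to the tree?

B-D

Prim, starting at A.
Step 1: cheapest edge leaving the tree is A-C (8); add C.
Step 2: cheapest edge leaving the tree is A-B (10); add B.
Step 3: cheapest edge leaving the tree is B-E (2); add E.
Step 4: cheapest edge leaving the tree is E-F (4); add F.
Step 5: cheapest edge leaving the tree is B-D (5); add D.
The 5th edge added is B-D.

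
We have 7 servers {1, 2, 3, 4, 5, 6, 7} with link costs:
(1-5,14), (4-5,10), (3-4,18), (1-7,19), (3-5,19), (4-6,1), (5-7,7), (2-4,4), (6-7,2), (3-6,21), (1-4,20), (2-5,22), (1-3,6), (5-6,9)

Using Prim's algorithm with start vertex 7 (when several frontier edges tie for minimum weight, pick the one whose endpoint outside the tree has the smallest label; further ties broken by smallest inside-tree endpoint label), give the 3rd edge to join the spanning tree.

Prim's algorithm from 7:
Step 1: frontier [6-7 2, 5-7 7, 1-7 19] → take 6-7 (2); add 6.
Step 2: frontier [4-6 1, 5-6 9, 3-6 21, 5-7 7, 1-7 19] → take 4-6 (1); add 4.
Step 3: frontier [2-4 4, 4-5 10, 3-4 18, 1-4 20, 5-6 9, 3-6 21, 5-7 7, 1-7 19] → take 2-4 (4); add 2.
Step 4: frontier [2-5 22, 4-5 10, 3-4 18, 1-4 20, 5-6 9, 3-6 21, 5-7 7, 1-7 19] → take 5-7 (7); add 5.
Step 5: frontier [3-4 18, 1-4 20, 1-5 14, 3-5 19, 3-6 21, 1-7 19] → take 1-5 (14); add 1.
Step 6: frontier [1-3 6, 3-4 18, 3-5 19, 3-6 21] → take 1-3 (6); add 3.
The 3rd edge added is 2-4.

2-4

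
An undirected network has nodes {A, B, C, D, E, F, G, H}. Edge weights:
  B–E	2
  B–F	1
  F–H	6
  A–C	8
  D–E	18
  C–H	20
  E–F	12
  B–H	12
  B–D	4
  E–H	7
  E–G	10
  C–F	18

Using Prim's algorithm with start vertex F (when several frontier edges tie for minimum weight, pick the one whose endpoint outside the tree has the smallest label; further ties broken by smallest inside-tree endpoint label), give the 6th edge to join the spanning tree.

C-F

Grow the tree from F using Prim:
Step 1: frontier [B–F 1, F–H 6, E–F 12, C–F 18] → take B–F (1); add B.
Step 2: frontier [B–E 2, B–D 4, B–H 12, F–H 6, E–F 12, C–F 18] → take B–E (2); add E.
Step 3: frontier [B–D 4, B–H 12, E–H 7, E–G 10, D–E 18, F–H 6, C–F 18] → take B–D (4); add D.
Step 4: frontier [B–H 12, E–H 7, E–G 10, F–H 6, C–F 18] → take F–H (6); add H.
Step 5: frontier [E–G 10, C–F 18, C–H 20] → take E–G (10); add G.
Step 6: frontier [C–F 18, C–H 20] → take C–F (18); add C.
Step 7: frontier [A–C 8] → take A–C (8); add A.
The 6th edge added is C–F.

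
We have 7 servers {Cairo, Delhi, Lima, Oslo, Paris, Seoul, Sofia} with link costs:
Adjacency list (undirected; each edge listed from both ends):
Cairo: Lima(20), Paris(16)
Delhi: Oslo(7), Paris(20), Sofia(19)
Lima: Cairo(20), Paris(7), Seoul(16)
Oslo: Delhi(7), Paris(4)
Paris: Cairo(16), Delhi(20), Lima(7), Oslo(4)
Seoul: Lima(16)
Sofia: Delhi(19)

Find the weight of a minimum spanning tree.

Kruskal: consider edges lightest-first.
Oslo-Paris (4): add — endpoints in different components.
Delhi-Oslo (7): add — endpoints in different components.
Lima-Paris (7): add — endpoints in different components.
Cairo-Paris (16): add — endpoints in different components.
Lima-Seoul (16): add — endpoints in different components.
Delhi-Sofia (19): add — endpoints in different components.
MST edges: Oslo-Paris, Delhi-Oslo, Lima-Paris, Cairo-Paris, Lima-Seoul, Delhi-Sofia; total weight 4+7+7+16+16+19 = 69.

69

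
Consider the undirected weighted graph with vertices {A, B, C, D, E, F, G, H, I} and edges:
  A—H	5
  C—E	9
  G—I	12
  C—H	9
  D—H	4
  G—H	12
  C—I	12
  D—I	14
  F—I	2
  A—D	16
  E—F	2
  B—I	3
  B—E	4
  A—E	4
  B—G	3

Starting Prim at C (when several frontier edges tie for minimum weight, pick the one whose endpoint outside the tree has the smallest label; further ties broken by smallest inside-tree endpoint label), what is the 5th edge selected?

Grow the tree from C using Prim:
Step 1: cheapest edge leaving the tree is C—E (9); add E.
Step 2: cheapest edge leaving the tree is E—F (2); add F.
Step 3: cheapest edge leaving the tree is F—I (2); add I.
Step 4: cheapest edge leaving the tree is B—I (3); add B.
Step 5: cheapest edge leaving the tree is B—G (3); add G.
Step 6: cheapest edge leaving the tree is A—E (4); add A.
Step 7: cheapest edge leaving the tree is A—H (5); add H.
Step 8: cheapest edge leaving the tree is D—H (4); add D.
The 5th edge added is B—G.

B-G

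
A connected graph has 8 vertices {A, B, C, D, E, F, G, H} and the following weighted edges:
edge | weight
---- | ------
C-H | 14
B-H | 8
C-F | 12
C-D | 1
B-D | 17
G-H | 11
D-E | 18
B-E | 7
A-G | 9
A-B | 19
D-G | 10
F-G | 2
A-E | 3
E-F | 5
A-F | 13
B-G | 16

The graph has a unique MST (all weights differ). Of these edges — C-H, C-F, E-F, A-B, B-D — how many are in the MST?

Kruskal: consider edges lightest-first.
C-D (1): add — endpoints in different components.
F-G (2): add — endpoints in different components.
A-E (3): add — endpoints in different components.
E-F (5): add — endpoints in different components.
B-E (7): add — endpoints in different components.
B-H (8): add — endpoints in different components.
A-G (9): skip — A and G already connected.
D-G (10): add — endpoints in different components.
MST edge set: {C-D, F-G, A-E, E-F, B-E, B-H, D-G}.
Of the listed edges, {E-F} are in the MST → 1.

1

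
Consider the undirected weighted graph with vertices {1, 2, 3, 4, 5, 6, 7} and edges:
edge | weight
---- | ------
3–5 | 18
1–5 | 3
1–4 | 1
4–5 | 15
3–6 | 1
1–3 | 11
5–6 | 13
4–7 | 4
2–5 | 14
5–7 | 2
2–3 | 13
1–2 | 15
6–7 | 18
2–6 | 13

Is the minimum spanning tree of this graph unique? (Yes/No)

Sort edges by weight, then run Kruskal:
1–4 (1): add — endpoints in different components.
3–6 (1): add — endpoints in different components.
5–7 (2): add — endpoints in different components.
1–5 (3): add — endpoints in different components.
4–7 (4): skip — 4 and 7 already connected.
1–3 (11): add — endpoints in different components.
2–3 (13): add — endpoints in different components.
Non-tree edge 2–6 has weight 13, equal to the heaviest edge on its tree cycle — swapping gives another MST of the same weight. Not unique.

No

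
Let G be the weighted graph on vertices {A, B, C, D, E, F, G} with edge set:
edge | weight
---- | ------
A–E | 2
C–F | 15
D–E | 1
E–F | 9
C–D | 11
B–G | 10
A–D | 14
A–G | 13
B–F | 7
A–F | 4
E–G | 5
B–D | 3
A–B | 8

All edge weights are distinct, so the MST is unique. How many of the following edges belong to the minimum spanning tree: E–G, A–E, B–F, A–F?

3

Kruskal: consider edges lightest-first.
D–E (1): add. Components now {A} {B} {C} {D,E} {F} {G}
A–E (2): add. Components now {A,D,E} {B} {C} {F} {G}
B–D (3): add. Components now {A,B,D,E} {C} {F} {G}
A–F (4): add. Components now {A,B,D,E,F} {C} {G}
E–G (5): add. Components now {A,B,D,E,F,G} {C}
B–F (7): skip — B and F already connected.
A–B (8): skip — A and B already connected.
E–F (9): skip — E and F already connected.
B–G (10): skip — B and G already connected.
C–D (11): add. Components now {A,B,C,D,E,F,G}
MST edge set: {D–E, A–E, B–D, A–F, E–G, C–D}.
Of the listed edges, {E–G, A–E, A–F} are in the MST → 3.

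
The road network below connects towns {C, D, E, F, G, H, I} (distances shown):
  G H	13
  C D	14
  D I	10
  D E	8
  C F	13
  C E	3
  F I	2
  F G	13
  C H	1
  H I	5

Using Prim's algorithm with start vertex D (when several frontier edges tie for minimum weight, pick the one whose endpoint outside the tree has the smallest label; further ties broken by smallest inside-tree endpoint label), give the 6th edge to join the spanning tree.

F-G

Grow the tree from D using Prim:
Step 1: cheapest edge leaving the tree is D E (8); add E.
Step 2: cheapest edge leaving the tree is C E (3); add C.
Step 3: cheapest edge leaving the tree is C H (1); add H.
Step 4: cheapest edge leaving the tree is H I (5); add I.
Step 5: cheapest edge leaving the tree is F I (2); add F.
Step 6: cheapest edge leaving the tree is F G (13); add G.
The 6th edge added is F G.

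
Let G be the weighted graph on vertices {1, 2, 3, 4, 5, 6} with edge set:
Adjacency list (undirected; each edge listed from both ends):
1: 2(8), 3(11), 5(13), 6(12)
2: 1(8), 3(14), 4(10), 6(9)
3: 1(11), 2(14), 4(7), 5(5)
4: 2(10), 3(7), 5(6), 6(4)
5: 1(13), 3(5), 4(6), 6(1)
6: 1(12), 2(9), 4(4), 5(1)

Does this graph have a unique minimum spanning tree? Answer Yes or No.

Yes

Sort edges by weight, then run Kruskal:
5 6 (1): add — endpoints in different components.
4 6 (4): add — endpoints in different components.
3 5 (5): add — endpoints in different components.
4 5 (6): skip — 4 and 5 already connected.
3 4 (7): skip — 3 and 4 already connected.
1 2 (8): add — endpoints in different components.
2 6 (9): add — endpoints in different components.
Every non-tree edge has weight strictly greater than the heaviest edge on the tree path between its endpoints, so the MST is unique.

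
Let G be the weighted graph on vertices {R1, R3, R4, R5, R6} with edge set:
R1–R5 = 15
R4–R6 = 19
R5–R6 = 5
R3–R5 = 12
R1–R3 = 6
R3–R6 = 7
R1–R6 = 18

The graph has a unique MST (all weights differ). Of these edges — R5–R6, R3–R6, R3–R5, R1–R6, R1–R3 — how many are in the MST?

Kruskal: consider edges lightest-first.
R5–R6 (5): add — endpoints in different components.
R1–R3 (6): add — endpoints in different components.
R3–R6 (7): add — endpoints in different components.
R3–R5 (12): skip — R3 and R5 already connected.
R1–R5 (15): skip — R1 and R5 already connected.
R1–R6 (18): skip — R1 and R6 already connected.
R4–R6 (19): add — endpoints in different components.
MST edge set: {R5–R6, R1–R3, R3–R6, R4–R6}.
Of the listed edges, {R5–R6, R3–R6, R1–R3} are in the MST → 3.

3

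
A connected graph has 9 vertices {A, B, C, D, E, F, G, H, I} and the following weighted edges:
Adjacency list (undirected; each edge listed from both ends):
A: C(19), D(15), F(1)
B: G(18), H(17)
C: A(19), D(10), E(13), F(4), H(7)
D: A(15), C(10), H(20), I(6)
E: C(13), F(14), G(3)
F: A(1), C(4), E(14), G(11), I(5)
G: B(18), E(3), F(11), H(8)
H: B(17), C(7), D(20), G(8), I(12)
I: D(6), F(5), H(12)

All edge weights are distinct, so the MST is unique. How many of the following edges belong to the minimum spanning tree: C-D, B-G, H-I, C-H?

Kruskal: consider edges lightest-first.
A-F (1): add — endpoints in different components.
E-G (3): add — endpoints in different components.
C-F (4): add — endpoints in different components.
F-I (5): add — endpoints in different components.
D-I (6): add — endpoints in different components.
C-H (7): add — endpoints in different components.
G-H (8): add — endpoints in different components.
C-D (10): skip — C and D already connected.
F-G (11): skip — F and G already connected.
H-I (12): skip — H and I already connected.
C-E (13): skip — C and E already connected.
E-F (14): skip — E and F already connected.
A-D (15): skip — A and D already connected.
B-H (17): add — endpoints in different components.
MST edge set: {A-F, E-G, C-F, F-I, D-I, C-H, G-H, B-H}.
Of the listed edges, {C-H} are in the MST → 1.

1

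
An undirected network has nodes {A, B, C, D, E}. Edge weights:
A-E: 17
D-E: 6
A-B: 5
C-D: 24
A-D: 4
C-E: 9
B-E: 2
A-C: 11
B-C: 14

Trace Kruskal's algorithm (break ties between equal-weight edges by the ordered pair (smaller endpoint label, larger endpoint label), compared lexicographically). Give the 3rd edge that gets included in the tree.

A-B

Sort edges by weight, then run Kruskal:
B-E (2): add. Components now {A} {B,E} {C} {D}
A-D (4): add. Components now {A,D} {B,E} {C}
A-B (5): add. Components now {A,B,D,E} {C}
D-E (6): skip — D and E already connected.
C-E (9): add. Components now {A,B,C,D,E}
The 3rd edge added is A-B.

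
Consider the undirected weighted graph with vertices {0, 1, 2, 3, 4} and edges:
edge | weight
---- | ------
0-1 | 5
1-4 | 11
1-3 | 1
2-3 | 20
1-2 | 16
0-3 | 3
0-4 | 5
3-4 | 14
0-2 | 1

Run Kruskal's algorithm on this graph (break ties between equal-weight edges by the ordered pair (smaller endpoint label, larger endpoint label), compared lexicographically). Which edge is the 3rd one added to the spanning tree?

0-3

Kruskal's algorithm — process edges by increasing weight (ties by edge label):
0-2 (1): add — endpoints in different components.
1-3 (1): add — endpoints in different components.
0-3 (3): add — endpoints in different components.
0-1 (5): skip — 0 and 1 already connected.
0-4 (5): add — endpoints in different components.
The 3rd edge added is 0-3.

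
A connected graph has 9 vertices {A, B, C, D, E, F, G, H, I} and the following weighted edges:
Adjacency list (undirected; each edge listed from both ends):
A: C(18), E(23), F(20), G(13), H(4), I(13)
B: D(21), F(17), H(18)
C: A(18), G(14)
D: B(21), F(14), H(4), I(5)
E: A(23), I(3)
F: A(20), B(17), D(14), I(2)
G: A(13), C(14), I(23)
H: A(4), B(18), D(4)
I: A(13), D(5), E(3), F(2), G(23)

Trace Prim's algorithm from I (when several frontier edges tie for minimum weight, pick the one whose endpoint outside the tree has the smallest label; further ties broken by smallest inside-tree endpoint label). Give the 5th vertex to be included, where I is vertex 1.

Prim, starting at I.
Step 1: cheapest edge leaving the tree is F I (2); add F.
Step 2: cheapest edge leaving the tree is E I (3); add E.
Step 3: cheapest edge leaving the tree is D I (5); add D.
Step 4: cheapest edge leaving the tree is D H (4); add H.
Step 5: cheapest edge leaving the tree is A H (4); add A.
Step 6: cheapest edge leaving the tree is A G (13); add G.
Step 7: cheapest edge leaving the tree is C G (14); add C.
Step 8: cheapest edge leaving the tree is B F (17); add B.
Vertex order: I, F, E, D, H, A, G, C, B. The 5th vertex is H.

H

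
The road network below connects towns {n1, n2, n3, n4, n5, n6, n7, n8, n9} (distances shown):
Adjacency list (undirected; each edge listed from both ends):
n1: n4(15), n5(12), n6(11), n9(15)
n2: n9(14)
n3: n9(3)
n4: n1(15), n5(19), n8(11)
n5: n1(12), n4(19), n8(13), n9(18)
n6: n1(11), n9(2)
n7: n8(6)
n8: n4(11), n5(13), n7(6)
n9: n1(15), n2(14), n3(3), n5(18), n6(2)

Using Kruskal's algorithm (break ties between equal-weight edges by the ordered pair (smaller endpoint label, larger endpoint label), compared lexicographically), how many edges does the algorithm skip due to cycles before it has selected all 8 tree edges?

0

Kruskal: consider edges lightest-first.
n6–n9 (2): add — endpoints in different components.
n3–n9 (3): add — endpoints in different components.
n7–n8 (6): add — endpoints in different components.
n1–n6 (11): add — endpoints in different components.
n4–n8 (11): add — endpoints in different components.
n1–n5 (12): add — endpoints in different components.
n5–n8 (13): add — endpoints in different components.
n2–n9 (14): add — endpoints in different components.
Edges rejected before the tree was complete: 0.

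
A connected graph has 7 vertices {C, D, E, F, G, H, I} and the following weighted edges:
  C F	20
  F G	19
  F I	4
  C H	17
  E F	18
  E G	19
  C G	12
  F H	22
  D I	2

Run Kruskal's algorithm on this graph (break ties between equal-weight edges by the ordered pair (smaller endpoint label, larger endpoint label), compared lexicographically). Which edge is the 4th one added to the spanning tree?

Kruskal's algorithm — process edges by increasing weight (ties by edge label):
D I (2): add. Components now {C} {D,I} {E} {F} {G} {H}
F I (4): add. Components now {C} {D,F,I} {E} {G} {H}
C G (12): add. Components now {C,G} {D,F,I} {E} {H}
C H (17): add. Components now {C,G,H} {D,F,I} {E}
E F (18): add. Components now {C,G,H} {D,E,F,I}
E G (19): add. Components now {C,D,E,F,G,H,I}
The 4th edge added is C H.

C-H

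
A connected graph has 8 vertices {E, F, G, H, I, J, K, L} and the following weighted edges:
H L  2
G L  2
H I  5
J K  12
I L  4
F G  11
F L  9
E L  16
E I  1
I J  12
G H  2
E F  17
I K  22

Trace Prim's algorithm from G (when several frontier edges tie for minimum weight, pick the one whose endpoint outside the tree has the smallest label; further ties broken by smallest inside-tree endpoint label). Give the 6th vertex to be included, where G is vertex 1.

Grow the tree from G using Prim:
Step 1: frontier [G H 2, G L 2, F G 11] → take G H (2); add H.
Step 2: frontier [G L 2, F G 11, H L 2, H I 5] → take G L (2); add L.
Step 3: frontier [F G 11, H I 5, I L 4, F L 9, E L 16] → take I L (4); add I.
Step 4: frontier [F G 11, E I 1, I J 12, I K 22, F L 9, E L 16] → take E I (1); add E.
Step 5: frontier [E F 17, F G 11, I J 12, I K 22, F L 9] → take F L (9); add F.
Step 6: frontier [I J 12, I K 22] → take I J (12); add J.
Step 7: frontier [I K 22, J K 12] → take J K (12); add K.
Vertex order: G, H, L, I, E, F, J, K. The 6th vertex is F.

F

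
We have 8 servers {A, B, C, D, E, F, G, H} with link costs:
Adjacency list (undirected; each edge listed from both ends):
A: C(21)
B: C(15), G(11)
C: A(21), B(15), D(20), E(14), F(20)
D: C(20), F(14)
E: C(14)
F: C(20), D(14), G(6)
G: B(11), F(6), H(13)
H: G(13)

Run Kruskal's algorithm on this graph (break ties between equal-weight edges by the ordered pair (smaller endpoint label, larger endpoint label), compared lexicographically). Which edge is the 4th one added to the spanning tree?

C-E

Sort edges by weight, then run Kruskal:
F G (6): add — endpoints in different components.
B G (11): add — endpoints in different components.
G H (13): add — endpoints in different components.
C E (14): add — endpoints in different components.
D F (14): add — endpoints in different components.
B C (15): add — endpoints in different components.
C D (20): skip — C and D already connected.
C F (20): skip — C and F already connected.
A C (21): add — endpoints in different components.
The 4th edge added is C E.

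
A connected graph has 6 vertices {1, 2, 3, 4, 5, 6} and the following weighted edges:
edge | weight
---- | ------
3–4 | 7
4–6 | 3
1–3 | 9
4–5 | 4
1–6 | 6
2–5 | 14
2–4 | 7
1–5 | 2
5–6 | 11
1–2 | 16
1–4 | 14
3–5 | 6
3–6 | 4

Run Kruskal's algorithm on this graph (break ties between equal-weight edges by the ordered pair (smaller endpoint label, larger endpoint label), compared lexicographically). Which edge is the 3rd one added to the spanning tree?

Sort edges by weight, then run Kruskal:
1–5 (2): add. Components now {1,5} {2} {3} {4} {6}
4–6 (3): add. Components now {1,5} {2} {3} {4,6}
3–6 (4): add. Components now {1,5} {2} {3,4,6}
4–5 (4): add. Components now {1,3,4,5,6} {2}
1–6 (6): skip — 1 and 6 already connected.
3–5 (6): skip — 3 and 5 already connected.
2–4 (7): add. Components now {1,2,3,4,5,6}
The 3rd edge added is 3–6.

3-6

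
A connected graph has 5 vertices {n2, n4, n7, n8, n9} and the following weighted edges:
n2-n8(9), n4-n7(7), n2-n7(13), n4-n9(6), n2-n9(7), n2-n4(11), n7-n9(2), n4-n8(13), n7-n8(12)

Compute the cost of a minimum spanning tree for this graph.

24

Prim's algorithm from n9:
Step 1: cheapest edge leaving the tree is n7-n9 (2); add n7.
Step 2: cheapest edge leaving the tree is n4-n9 (6); add n4.
Step 3: cheapest edge leaving the tree is n2-n9 (7); add n2.
Step 4: cheapest edge leaving the tree is n2-n8 (9); add n8.
MST edges: n7-n9, n4-n9, n2-n9, n2-n8; total weight 2+6+7+9 = 24.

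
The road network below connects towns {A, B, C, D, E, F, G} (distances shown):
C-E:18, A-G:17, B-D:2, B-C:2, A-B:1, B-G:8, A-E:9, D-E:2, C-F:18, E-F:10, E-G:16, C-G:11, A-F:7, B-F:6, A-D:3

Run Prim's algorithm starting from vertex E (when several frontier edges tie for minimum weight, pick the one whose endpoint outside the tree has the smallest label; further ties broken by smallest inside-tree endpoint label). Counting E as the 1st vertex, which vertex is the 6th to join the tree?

F

Prim's algorithm from E:
Step 1: cheapest edge leaving the tree is D-E (2); add D.
Step 2: cheapest edge leaving the tree is B-D (2); add B.
Step 3: cheapest edge leaving the tree is A-B (1); add A.
Step 4: cheapest edge leaving the tree is B-C (2); add C.
Step 5: cheapest edge leaving the tree is B-F (6); add F.
Step 6: cheapest edge leaving the tree is B-G (8); add G.
Vertex order: E, D, B, A, C, F, G. The 6th vertex is F.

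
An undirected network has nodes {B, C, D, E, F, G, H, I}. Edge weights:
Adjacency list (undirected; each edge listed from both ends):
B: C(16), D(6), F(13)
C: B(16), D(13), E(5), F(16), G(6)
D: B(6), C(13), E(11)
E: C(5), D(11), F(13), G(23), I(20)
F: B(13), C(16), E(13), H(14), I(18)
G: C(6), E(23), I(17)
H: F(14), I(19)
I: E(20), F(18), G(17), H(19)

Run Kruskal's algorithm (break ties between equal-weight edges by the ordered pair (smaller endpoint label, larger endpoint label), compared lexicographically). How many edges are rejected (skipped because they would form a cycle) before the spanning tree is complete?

4

Kruskal's algorithm — process edges by increasing weight (ties by edge label):
C–E (5): add — endpoints in different components.
B–D (6): add — endpoints in different components.
C–G (6): add — endpoints in different components.
D–E (11): add — endpoints in different components.
B–F (13): add — endpoints in different components.
C–D (13): skip — C and D already connected.
E–F (13): skip — E and F already connected.
F–H (14): add — endpoints in different components.
B–C (16): skip — B and C already connected.
C–F (16): skip — C and F already connected.
G–I (17): add — endpoints in different components.
Edges rejected before the tree was complete: 4.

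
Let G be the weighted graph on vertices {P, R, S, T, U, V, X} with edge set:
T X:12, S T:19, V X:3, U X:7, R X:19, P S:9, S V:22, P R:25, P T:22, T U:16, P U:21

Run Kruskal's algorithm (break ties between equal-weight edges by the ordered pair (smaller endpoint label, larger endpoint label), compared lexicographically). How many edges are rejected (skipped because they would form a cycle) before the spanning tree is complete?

Sort edges by weight, then run Kruskal:
V X (3): add — endpoints in different components.
U X (7): add — endpoints in different components.
P S (9): add — endpoints in different components.
T X (12): add — endpoints in different components.
T U (16): skip — U and T already connected.
R X (19): add — endpoints in different components.
S T (19): add — endpoints in different components.
Edges rejected before the tree was complete: 1.

1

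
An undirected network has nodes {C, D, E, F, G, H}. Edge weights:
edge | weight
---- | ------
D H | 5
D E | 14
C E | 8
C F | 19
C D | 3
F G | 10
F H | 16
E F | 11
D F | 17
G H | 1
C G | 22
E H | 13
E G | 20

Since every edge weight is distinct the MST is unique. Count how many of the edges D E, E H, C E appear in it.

1

Kruskal: consider edges lightest-first.
G H (1): add — endpoints in different components.
C D (3): add — endpoints in different components.
D H (5): add — endpoints in different components.
C E (8): add — endpoints in different components.
F G (10): add — endpoints in different components.
MST edge set: {G H, C D, D H, C E, F G}.
Of the listed edges, {C E} are in the MST → 1.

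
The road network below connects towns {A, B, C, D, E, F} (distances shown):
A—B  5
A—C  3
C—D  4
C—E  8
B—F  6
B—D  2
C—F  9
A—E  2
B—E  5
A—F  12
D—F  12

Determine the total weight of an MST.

Sort edges by weight, then run Kruskal:
A—E (2): add — endpoints in different components.
B—D (2): add — endpoints in different components.
A—C (3): add — endpoints in different components.
C—D (4): add — endpoints in different components.
A—B (5): skip — A and B already connected.
B—E (5): skip — B and E already connected.
B—F (6): add — endpoints in different components.
MST edges: A—E, B—D, A—C, C—D, B—F; total weight 2+2+3+4+6 = 17.

17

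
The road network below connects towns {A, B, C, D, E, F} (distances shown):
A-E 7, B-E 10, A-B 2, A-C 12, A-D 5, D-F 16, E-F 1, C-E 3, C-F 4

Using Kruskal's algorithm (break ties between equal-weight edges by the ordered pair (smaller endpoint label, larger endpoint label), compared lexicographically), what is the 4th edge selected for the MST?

A-D

Kruskal: consider edges lightest-first.
E-F (1): add. Components now {A} {B} {C} {D} {E,F}
A-B (2): add. Components now {A,B} {C} {D} {E,F}
C-E (3): add. Components now {A,B} {C,E,F} {D}
C-F (4): skip — C and F already connected.
A-D (5): add. Components now {A,B,D} {C,E,F}
A-E (7): add. Components now {A,B,C,D,E,F}
The 4th edge added is A-D.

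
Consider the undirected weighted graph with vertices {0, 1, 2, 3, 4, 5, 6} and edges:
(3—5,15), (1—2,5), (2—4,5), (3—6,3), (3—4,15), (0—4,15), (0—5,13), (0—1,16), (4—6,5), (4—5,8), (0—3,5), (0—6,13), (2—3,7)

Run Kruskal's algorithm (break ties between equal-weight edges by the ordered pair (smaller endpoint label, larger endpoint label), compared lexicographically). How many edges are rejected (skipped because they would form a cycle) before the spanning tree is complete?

Kruskal: consider edges lightest-first.
3—6 (3): add — endpoints in different components.
0—3 (5): add — endpoints in different components.
1—2 (5): add — endpoints in different components.
2—4 (5): add — endpoints in different components.
4—6 (5): add — endpoints in different components.
2—3 (7): skip — 2 and 3 already connected.
4—5 (8): add — endpoints in different components.
Edges rejected before the tree was complete: 1.

1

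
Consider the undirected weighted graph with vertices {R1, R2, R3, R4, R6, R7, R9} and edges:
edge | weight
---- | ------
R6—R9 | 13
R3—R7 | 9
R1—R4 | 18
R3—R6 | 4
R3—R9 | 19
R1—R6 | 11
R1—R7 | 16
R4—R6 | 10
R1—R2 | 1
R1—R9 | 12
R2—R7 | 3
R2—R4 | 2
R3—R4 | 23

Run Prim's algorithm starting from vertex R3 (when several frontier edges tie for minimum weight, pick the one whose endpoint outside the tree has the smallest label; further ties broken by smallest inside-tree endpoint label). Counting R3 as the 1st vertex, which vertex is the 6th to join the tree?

R4

Prim, starting at R3.
Step 1: cheapest edge leaving the tree is R3—R6 (4); add R6.
Step 2: cheapest edge leaving the tree is R3—R7 (9); add R7.
Step 3: cheapest edge leaving the tree is R2—R7 (3); add R2.
Step 4: cheapest edge leaving the tree is R1—R2 (1); add R1.
Step 5: cheapest edge leaving the tree is R2—R4 (2); add R4.
Step 6: cheapest edge leaving the tree is R1—R9 (12); add R9.
Vertex order: R3, R6, R7, R2, R1, R4, R9. The 6th vertex is R4.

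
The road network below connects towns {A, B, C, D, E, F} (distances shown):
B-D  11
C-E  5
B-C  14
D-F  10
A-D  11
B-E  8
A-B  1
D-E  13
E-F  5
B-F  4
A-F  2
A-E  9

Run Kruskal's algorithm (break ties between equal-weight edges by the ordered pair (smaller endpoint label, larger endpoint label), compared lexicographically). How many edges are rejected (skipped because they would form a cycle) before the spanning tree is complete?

3

Kruskal's algorithm — process edges by increasing weight (ties by edge label):
A-B (1): add — endpoints in different components.
A-F (2): add — endpoints in different components.
B-F (4): skip — B and F already connected.
C-E (5): add — endpoints in different components.
E-F (5): add — endpoints in different components.
B-E (8): skip — B and E already connected.
A-E (9): skip — A and E already connected.
D-F (10): add — endpoints in different components.
Edges rejected before the tree was complete: 3.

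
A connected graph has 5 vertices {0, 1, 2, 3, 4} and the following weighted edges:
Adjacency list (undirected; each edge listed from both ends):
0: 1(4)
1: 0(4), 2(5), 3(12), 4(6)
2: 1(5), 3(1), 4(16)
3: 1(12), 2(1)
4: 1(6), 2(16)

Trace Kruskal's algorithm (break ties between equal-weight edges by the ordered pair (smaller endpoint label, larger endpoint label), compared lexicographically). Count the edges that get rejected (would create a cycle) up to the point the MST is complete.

0

Kruskal: consider edges lightest-first.
2 3 (1): add — endpoints in different components.
0 1 (4): add — endpoints in different components.
1 2 (5): add — endpoints in different components.
1 4 (6): add — endpoints in different components.
Edges rejected before the tree was complete: 0.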